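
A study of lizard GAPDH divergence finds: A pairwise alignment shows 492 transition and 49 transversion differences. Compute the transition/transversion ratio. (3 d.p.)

10.041

R = 492/49 = 10.040816… ≈ 10.041 (to 3 d.p.).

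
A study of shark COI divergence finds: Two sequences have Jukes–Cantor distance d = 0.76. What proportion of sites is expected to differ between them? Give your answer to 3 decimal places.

p = (3/4)(1 − e^(−4d/3)) = 0.75 × (1 − e^(-1.013333)) = 0.75 × (1 − 0.363007) = 0.477745.

0.478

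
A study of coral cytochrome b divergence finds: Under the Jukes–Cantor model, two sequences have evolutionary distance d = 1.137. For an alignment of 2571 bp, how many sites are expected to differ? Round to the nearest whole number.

Invert JC69: p = (3/4)(1 − e^(−4d/3)) = 0.75 × (1 − e^(-1.516)) = 0.75 × (1 − 0.219588) = 0.585309.
Expected differing sites = pL ≈ 0.585309 × 2571 = 1504.829439 ≈ 1505.

1505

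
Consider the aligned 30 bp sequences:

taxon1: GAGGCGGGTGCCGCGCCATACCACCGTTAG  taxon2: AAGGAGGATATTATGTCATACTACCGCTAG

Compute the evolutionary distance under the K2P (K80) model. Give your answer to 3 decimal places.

0.619

Of 30 sites, 10 differences are transitions and 1 are transversions, so P = 10/30 ≈ 0.333333 and Q = 1/30 ≈ 0.033333.
Under the Kimura two-parameter model, d = −½ ln(1 − 2P − Q) − ¼ ln(1 − 2Q).
1 − 2P − Q = 0.300001, giving −½ ln(0.300001) = 0.601985.
1 − 2Q = 0.933334, giving −¼ ln(0.933334) = 0.017248.
d = 0.601985 + 0.017248 = 0.619233.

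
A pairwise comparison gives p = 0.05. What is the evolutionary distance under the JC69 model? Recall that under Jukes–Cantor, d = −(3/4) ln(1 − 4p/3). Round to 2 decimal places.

d = −(3/4) ln(1 − 4p/3) = −0.75 ln(1 − 0.066667) = −0.75 ln(0.933333)
  = −0.75 × (-0.068993) = 0.051745 substitutions/site.

0.05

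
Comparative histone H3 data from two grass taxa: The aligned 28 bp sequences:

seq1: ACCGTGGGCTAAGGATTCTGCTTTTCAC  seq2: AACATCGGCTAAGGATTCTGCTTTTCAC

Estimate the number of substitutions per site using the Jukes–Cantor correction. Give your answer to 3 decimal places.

The sequences differ at 3 of 28 sites (2, 4, 6), so p = 3/28 ≈ 0.107143.
d = −(3/4) ln(1 − 4p/3) = −0.75 ln(1 − 0.142857) = −0.75 ln(0.857143)
  = −0.75 × (-0.154151) = 0.115613 substitutions/site.

0.116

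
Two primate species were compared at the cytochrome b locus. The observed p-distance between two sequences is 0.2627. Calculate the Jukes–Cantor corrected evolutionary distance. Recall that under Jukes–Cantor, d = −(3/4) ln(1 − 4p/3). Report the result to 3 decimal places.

d = −(3/4) ln(1 − 4p/3) = −0.75 ln(1 − 0.350267) = −0.75 ln(0.649733)
  = −0.75 × (-0.431194) = 0.323396 substitutions/site.

0.323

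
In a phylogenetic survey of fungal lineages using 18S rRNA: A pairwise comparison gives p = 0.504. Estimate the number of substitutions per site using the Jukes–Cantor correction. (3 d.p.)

d = −(3/4) ln(1 − 4p/3) = −0.75 ln(1 − 0.672) = −0.75 ln(0.328)
  = −0.75 × (-1.114742) = 0.836057 substitutions/site.

0.836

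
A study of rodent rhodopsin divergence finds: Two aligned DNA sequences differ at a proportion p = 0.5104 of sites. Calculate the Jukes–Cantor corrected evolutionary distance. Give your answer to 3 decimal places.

0.856

d = −(3/4) ln(1 − 4p/3) = −0.75 ln(1 − 0.680533) = −0.75 ln(0.319467)
  = −0.75 × (-1.141101) = 0.855826 substitutions/site.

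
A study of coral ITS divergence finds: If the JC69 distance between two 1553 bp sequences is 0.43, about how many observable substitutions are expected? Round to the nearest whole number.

Invert JC69: p = (3/4)(1 − e^(−4d/3)) = 0.75 × (1 − e^(-0.573333)) = 0.75 × (1 − 0.563644) = 0.327267.
Expected differing sites = pL ≈ 0.327267 × 1553 = 508.245651 ≈ 508.

508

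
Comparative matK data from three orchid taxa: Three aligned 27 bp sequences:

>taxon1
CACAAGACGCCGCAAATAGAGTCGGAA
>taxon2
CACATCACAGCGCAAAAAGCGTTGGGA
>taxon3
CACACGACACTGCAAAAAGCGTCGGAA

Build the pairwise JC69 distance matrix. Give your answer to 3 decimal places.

taxon1–taxon2: 8/27 sites differ → p ≈ 0.296296, d = −0.75 ln(1 − 0.395061) = 0.376971 ≈ 0.377.
taxon1–taxon3: 5/27 sites differ → p ≈ 0.185185, d = −0.75 ln(1 − 0.246913) = 0.212681 ≈ 0.213.
taxon2–taxon3: 6/27 sites differ → p ≈ 0.222222, d = −0.75 ln(1 − 0.296296) = 0.263548 ≈ 0.264.

d(taxon1,taxon2) = 0.377, d(taxon1,taxon3) = 0.213, d(taxon2,taxon3) = 0.264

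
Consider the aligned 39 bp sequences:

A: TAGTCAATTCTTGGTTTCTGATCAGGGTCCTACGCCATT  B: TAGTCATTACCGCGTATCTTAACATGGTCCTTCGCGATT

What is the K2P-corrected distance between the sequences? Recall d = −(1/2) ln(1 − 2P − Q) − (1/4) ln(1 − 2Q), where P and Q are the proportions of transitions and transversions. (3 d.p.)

0.364

Of 39 sites, 1 differences are transitions and 10 are transversions, so P = 1/39 ≈ 0.025641 and Q = 10/39 ≈ 0.25641.
Under the Kimura two-parameter model, d = −½ ln(1 − 2P − Q) − ¼ ln(1 − 2Q).
1 − 2P − Q = 0.692308, giving −½ ln(0.692308) = 0.183862.
1 − 2Q = 0.48718, giving −¼ ln(0.48718) = 0.179780.
d = 0.183862 + 0.179780 = 0.363642.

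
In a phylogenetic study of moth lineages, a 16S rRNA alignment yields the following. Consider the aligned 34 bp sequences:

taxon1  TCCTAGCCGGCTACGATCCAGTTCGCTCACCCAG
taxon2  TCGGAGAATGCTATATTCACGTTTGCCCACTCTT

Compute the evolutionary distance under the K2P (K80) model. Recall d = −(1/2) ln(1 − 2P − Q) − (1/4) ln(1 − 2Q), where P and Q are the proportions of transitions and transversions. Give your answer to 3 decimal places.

Of 34 sites, 5 differences are transitions and 10 are transversions, so P = 5/34 ≈ 0.147059 and Q = 10/34 ≈ 0.294118.
Under the Kimura two-parameter model, d = −½ ln(1 − 2P − Q) − ¼ ln(1 − 2Q).
1 − 2P − Q = 0.411764, giving −½ ln(0.411764) = 0.443652.
1 − 2Q = 0.411764, giving −¼ ln(0.411764) = 0.221826.
d = 0.443652 + 0.221826 = 0.665478.

0.665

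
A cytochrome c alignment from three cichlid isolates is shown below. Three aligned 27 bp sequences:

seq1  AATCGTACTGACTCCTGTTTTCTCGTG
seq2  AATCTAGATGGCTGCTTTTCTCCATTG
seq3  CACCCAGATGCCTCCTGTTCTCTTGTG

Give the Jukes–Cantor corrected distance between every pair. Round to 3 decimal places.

seq1–seq2: 11/27 sites differ → p ≈ 0.407407, d = −0.75 ln(1 − 0.543209) = 0.587647 ≈ 0.588.
seq1–seq3: 9/27 sites differ → p ≈ 0.333333, d = −0.75 ln(1 − 0.444444) = 0.440839 ≈ 0.441.
seq2–seq3: 9/27 sites differ → p ≈ 0.333333, d = −0.75 ln(1 − 0.444444) = 0.440839 ≈ 0.441.

d(seq1,seq2) = 0.588, d(seq1,seq3) = 0.441, d(seq2,seq3) = 0.441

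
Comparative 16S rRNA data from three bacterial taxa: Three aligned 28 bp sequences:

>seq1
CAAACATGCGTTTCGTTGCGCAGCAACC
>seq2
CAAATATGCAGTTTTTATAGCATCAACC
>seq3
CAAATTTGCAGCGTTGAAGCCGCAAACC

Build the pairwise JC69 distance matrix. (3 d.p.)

seq1–seq2: 9/28 sites differ → p ≈ 0.321429, d = −0.75 ln(1 − 0.428572) = 0.419713 ≈ 0.420.
seq1–seq3: 16/28 sites differ → p ≈ 0.571429, d = −0.75 ln(1 − 0.761905) = 1.076314 ≈ 1.076.
seq2–seq3: 10/28 sites differ → p ≈ 0.357143, d = −0.75 ln(1 − 0.476191) = 0.484971 ≈ 0.485.

d(seq1,seq2) = 0.420, d(seq1,seq3) = 1.076, d(seq2,seq3) = 0.485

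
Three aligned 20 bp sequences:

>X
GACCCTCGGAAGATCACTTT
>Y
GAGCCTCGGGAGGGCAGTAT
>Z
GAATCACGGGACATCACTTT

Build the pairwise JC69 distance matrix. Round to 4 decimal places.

X–Y: 6/20 sites differ → p = 0.3, d = −0.75 ln(1 − 0.4) = 0.383119 ≈ 0.3831.
X–Z: 5/20 sites differ → p = 0.25, d = −0.75 ln(1 − 0.333333) = 0.304098 ≈ 0.3041.
Y–Z: 8/20 sites differ → p = 0.4, d = −0.75 ln(1 − 0.533333) = 0.571605 ≈ 0.5716.

d(X,Y) = 0.3831, d(X,Z) = 0.3041, d(Y,Z) = 0.5716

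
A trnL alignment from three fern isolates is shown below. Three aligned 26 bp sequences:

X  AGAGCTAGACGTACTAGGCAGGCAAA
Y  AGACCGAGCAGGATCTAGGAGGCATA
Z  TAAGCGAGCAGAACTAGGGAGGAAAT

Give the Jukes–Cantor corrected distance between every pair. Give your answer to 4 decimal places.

X–Y: 11/26 sites differ → p ≈ 0.423077, d = −0.75 ln(1 − 0.564103) = 0.622762 ≈ 0.6228.
X–Z: 9/26 sites differ → p ≈ 0.346154, d = −0.75 ln(1 − 0.461539) = 0.464280 ≈ 0.4643.
Y–Z: 11/26 sites differ → p ≈ 0.423077, d = −0.75 ln(1 − 0.564103) = 0.622762 ≈ 0.6228.

d(X,Y) = 0.6228, d(X,Z) = 0.4643, d(Y,Z) = 0.6228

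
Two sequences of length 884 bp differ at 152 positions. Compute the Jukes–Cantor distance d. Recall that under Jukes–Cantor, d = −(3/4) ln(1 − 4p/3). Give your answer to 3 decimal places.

0.195

p = 152/884 ≈ 0.171946.
d = −(3/4) ln(1 − 4p/3) = −0.75 ln(1 − 0.229261) = −0.75 ln(0.770739)
  = −0.75 × (-0.260405) = 0.195304 substitutions/site.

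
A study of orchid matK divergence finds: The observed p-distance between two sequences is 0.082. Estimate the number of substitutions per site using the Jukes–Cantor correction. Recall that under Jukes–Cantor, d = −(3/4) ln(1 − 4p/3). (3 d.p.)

0.087

d = −(3/4) ln(1 − 4p/3) = −0.75 ln(1 − 0.109333) = −0.75 ln(0.890667)
  = −0.75 × (-0.115785) = 0.086839 substitutions/site.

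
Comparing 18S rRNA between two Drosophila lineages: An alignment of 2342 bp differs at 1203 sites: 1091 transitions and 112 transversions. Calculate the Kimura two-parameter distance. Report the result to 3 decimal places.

1.969

P = 1091/2342 ≈ 0.465841 and Q = 112/2342 ≈ 0.047822.
Under the Kimura two-parameter model, d = −½ ln(1 − 2P − Q) − ¼ ln(1 − 2Q).
1 − 2P − Q = 0.020496, giving −½ ln(0.020496) = 1.943763.
1 − 2Q = 0.904356, giving −¼ ln(0.904356) = 0.025133.
d = 1.943763 + 0.025133 = 1.968896.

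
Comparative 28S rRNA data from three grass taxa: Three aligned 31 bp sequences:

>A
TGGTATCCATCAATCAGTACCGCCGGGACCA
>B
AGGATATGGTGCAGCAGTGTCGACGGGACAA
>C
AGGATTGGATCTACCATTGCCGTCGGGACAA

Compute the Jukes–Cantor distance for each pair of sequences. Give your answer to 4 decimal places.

A–B: 14/31 sites differ → p ≈ 0.451613, d = −0.75 ln(1 − 0.602151) = 0.691262 ≈ 0.6913.
A–C: 11/31 sites differ → p ≈ 0.354839, d = −0.75 ln(1 − 0.473119) = 0.480585 ≈ 0.4806.
B–C: 9/31 sites differ → p ≈ 0.290323, d = −0.75 ln(1 − 0.387097) = 0.367161 ≈ 0.3672.

d(A,B) = 0.6913, d(A,C) = 0.4806, d(B,C) = 0.3672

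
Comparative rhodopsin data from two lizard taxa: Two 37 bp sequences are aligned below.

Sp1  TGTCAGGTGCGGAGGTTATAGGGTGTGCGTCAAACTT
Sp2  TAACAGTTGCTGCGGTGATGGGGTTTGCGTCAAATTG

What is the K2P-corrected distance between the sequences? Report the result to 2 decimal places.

0.34

Of 37 sites, 3 differences are transitions and 7 are transversions, so P = 3/37 ≈ 0.081081 and Q = 7/37 ≈ 0.189189.
Under the Kimura two-parameter model, d = −½ ln(1 − 2P − Q) − ¼ ln(1 − 2Q).
1 − 2P − Q = 0.648649, giving −½ ln(0.648649) = 0.216432.
1 − 2Q = 0.621622, giving −¼ ln(0.621622) = 0.118856.
d = 0.216432 + 0.118856 = 0.335288.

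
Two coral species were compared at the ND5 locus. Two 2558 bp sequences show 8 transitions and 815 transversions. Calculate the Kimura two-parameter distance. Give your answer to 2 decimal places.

P = 8/2558 ≈ 0.003127 and Q = 815/2558 ≈ 0.318608.
Under the Kimura two-parameter model, d = −½ ln(1 − 2P − Q) − ¼ ln(1 − 2Q).
1 − 2P − Q = 0.675138, giving −½ ln(0.675138) = 0.196419.
1 − 2Q = 0.362784, giving −¼ ln(0.362784) = 0.253487.
d = 0.196419 + 0.253487 = 0.449906.

0.45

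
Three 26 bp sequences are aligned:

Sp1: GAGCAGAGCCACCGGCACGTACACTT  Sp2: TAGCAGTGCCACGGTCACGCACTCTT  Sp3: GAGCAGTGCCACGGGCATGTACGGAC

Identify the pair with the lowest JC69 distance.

Sp1 and Sp2

Sp1–Sp2: 6/26 differ, p = 0.231, d = 0.276.
Sp1–Sp3: 7/26 differ, p = 0.269, d = 0.334.
Sp2–Sp3: 8/26 differ, p = 0.308, d = 0.396.
The smallest distance is between Sp1 and Sp2.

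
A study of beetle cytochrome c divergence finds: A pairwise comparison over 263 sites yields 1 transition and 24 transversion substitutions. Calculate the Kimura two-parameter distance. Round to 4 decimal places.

P = 1/263 ≈ 0.003802 and Q = 24/263 ≈ 0.091255.
Under the Kimura two-parameter model, d = −½ ln(1 − 2P − Q) − ¼ ln(1 − 2Q).
1 − 2P − Q = 0.901141, giving −½ ln(0.901141) = 0.052047.
1 − 2Q = 0.81749, giving −¼ ln(0.81749) = 0.050379.
d = 0.052047 + 0.050379 = 0.102426.

0.1024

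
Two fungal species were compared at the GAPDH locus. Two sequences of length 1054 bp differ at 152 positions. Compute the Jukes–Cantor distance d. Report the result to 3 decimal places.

p = 152/1054 ≈ 0.144213.
d = −(3/4) ln(1 − 4p/3) = −0.75 ln(1 − 0.192284) = −0.75 ln(0.807716)
  = −0.75 × (-0.213545) = 0.160159 substitutions/site.

0.160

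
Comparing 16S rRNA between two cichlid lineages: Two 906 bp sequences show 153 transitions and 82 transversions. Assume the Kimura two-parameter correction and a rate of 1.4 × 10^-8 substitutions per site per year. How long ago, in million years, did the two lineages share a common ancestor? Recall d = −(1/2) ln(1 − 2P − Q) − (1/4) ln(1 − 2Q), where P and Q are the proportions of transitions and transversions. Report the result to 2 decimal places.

P = 153/906 ≈ 0.168874 and Q = 82/906 ≈ 0.090508.
Under the Kimura two-parameter model, d = −½ ln(1 − 2P − Q) − ¼ ln(1 − 2Q).
1 − 2P − Q = 0.571744, giving −½ ln(0.571744) = 0.279532.
1 − 2Q = 0.818984, giving −¼ ln(0.818984) = 0.049923.
d = 0.279532 + 0.049923 = 0.329455.
Under a molecular clock d = 2μt, so t = d/(2μ) = 0.329455 / (2 × 1.4 × 10^-8) = 11.77 million years.

11.77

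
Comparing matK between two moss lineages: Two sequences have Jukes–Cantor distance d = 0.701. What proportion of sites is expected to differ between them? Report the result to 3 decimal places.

p = (3/4)(1 − e^(−4d/3)) = 0.75 × (1 − e^(-0.934667)) = 0.75 × (1 − 0.392717) = 0.455462.

0.455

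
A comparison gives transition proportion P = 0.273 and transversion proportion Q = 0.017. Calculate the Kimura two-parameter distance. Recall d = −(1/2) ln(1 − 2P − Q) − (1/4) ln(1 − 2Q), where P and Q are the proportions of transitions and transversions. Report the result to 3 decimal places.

Under the Kimura two-parameter model, d = −½ ln(1 − 2P − Q) − ¼ ln(1 − 2Q).
1 − 2P − Q = 0.437, giving −½ ln(0.437) = 0.413911.
1 − 2Q = 0.966, giving −¼ ln(0.966) = 0.008648.
d = 0.413911 + 0.008648 = 0.422559.

0.423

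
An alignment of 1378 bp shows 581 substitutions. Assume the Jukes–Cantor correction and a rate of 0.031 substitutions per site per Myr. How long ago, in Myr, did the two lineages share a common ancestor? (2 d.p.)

9.99

p = 581/1378 ≈ 0.421626.
d = −(3/4) ln(1 − 4p/3) = −0.75 ln(1 − 0.562168) = −0.75 ln(0.437832)
  = −0.75 × (-0.825920) = 0.619440 substitutions/site.
Under a molecular clock d = 2μt, so t = d/(2μ) = 0.619440 / (2 × 0.031) = 9.99 Myr.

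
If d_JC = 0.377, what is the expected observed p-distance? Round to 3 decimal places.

0.296

p = (3/4)(1 − e^(−4d/3)) = 0.75 × (1 − e^(-0.502667)) = 0.75 × (1 − 0.604915) = 0.296314.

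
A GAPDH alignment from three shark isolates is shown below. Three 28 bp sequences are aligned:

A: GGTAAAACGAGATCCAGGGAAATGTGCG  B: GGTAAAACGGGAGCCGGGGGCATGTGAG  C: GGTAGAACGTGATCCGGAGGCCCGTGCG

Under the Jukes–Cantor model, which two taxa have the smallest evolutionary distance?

A and B

A–B: 6/28 differ, p = 0.214, d = 0.252.
A–C: 8/28 differ, p = 0.286, d = 0.360.
B–C: 7/28 differ, p = 0.250, d = 0.304.
The smallest distance is between A and B.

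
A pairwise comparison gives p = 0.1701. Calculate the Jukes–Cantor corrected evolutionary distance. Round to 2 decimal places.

d = −(3/4) ln(1 − 4p/3) = −0.75 ln(1 − 0.2268) = −0.75 ln(0.7732)
  = −0.75 × (-0.257218) = 0.192914 substitutions/site.

0.19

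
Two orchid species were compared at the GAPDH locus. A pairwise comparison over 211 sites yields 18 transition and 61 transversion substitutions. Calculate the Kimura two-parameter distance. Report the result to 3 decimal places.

P = 18/211 ≈ 0.085308 and Q = 61/211 ≈ 0.2891.
Under the Kimura two-parameter model, d = −½ ln(1 − 2P − Q) − ¼ ln(1 − 2Q).
1 − 2P − Q = 0.540284, giving −½ ln(0.540284) = 0.307830.
1 − 2Q = 0.4218, giving −¼ ln(0.4218) = 0.215806.
d = 0.307830 + 0.215806 = 0.523636.

0.524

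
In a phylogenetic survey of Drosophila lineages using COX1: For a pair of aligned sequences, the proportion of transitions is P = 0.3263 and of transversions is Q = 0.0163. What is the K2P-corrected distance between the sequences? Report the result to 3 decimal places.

0.561

Under the Kimura two-parameter model, d = −½ ln(1 − 2P − Q) − ¼ ln(1 − 2Q).
1 − 2P − Q = 0.3311, giving −½ ln(0.3311) = 0.552667.
1 − 2Q = 0.9674, giving −¼ ln(0.9674) = 0.008286.
d = 0.552667 + 0.008286 = 0.560953.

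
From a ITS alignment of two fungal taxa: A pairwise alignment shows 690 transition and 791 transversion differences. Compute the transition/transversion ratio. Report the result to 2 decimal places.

R = 690/791 = 0.872313… ≈ 0.87 (to 2 d.p.).

0.87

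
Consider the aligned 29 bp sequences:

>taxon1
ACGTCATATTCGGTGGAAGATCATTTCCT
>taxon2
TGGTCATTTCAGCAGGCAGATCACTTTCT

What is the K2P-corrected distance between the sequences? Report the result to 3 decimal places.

Of 29 sites, 3 differences are transitions and 7 are transversions, so P = 3/29 ≈ 0.103448 and Q = 7/29 ≈ 0.241379.
Under the Kimura two-parameter model, d = −½ ln(1 − 2P − Q) − ¼ ln(1 − 2Q).
1 − 2P − Q = 0.551725, giving −½ ln(0.551725) = 0.297353.
1 − 2Q = 0.517242, giving −¼ ln(0.517242) = 0.164811.
d = 0.297353 + 0.164811 = 0.462164.

0.462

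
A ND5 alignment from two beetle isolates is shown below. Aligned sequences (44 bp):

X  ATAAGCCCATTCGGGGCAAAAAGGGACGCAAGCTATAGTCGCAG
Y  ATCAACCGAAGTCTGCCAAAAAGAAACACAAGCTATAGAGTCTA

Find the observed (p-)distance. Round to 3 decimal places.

The sequences differ at 17 of 44 positions.
p = 17/44 = 0.386363… ≈ 0.386 (to 3 d.p.).

0.386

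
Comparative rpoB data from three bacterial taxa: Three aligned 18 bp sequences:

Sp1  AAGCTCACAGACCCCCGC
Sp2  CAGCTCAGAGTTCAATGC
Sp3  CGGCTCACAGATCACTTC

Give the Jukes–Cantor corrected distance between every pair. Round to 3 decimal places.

d(Sp1,Sp2) = 0.548, d(Sp1,Sp3) = 0.441, d(Sp2,Sp3) = 0.347

Sp1–Sp2: 7/18 sites differ → p ≈ 0.388889, d = −0.75 ln(1 − 0.518519) = 0.548166 ≈ 0.548.
Sp1–Sp3: 6/18 sites differ → p ≈ 0.333333, d = −0.75 ln(1 − 0.444444) = 0.440839 ≈ 0.441.
Sp2–Sp3: 5/18 sites differ → p ≈ 0.277778, d = −0.75 ln(1 − 0.370371) = 0.346968 ≈ 0.347.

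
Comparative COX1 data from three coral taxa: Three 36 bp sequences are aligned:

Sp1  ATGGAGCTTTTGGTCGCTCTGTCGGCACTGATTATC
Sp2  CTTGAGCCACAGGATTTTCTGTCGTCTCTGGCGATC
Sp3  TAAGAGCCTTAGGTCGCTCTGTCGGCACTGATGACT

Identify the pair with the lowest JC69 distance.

Sp1 and Sp3

Sp1–Sp2: 15/36 differ, p = 0.417, d = 0.608.
Sp1–Sp3: 8/36 differ, p = 0.222, d = 0.264.
Sp2–Sp3: 15/36 differ, p = 0.417, d = 0.608.
The smallest distance is between Sp1 and Sp3.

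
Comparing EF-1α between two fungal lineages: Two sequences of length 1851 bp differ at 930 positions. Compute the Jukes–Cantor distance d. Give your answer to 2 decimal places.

0.83

p = 930/1851 ≈ 0.502431.
d = −(3/4) ln(1 − 4p/3) = −0.75 ln(1 − 0.669908) = −0.75 ln(0.330092)
  = −0.75 × (-1.108384) = 0.831288 substitutions/site.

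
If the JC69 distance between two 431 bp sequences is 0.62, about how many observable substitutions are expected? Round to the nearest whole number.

182

Invert JC69: p = (3/4)(1 − e^(−4d/3)) = 0.75 × (1 − e^(-0.826667)) = 0.75 × (1 − 0.437505) = 0.421871.
Expected differing sites = pL ≈ 0.421871 × 431 = 181.826401 ≈ 182.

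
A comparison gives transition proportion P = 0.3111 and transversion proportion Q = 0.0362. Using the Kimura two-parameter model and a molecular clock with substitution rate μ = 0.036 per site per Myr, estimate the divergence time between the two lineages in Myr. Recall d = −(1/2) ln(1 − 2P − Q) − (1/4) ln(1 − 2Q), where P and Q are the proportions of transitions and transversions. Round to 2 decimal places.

7.72

Under the Kimura two-parameter model, d = −½ ln(1 − 2P − Q) − ¼ ln(1 − 2Q).
1 − 2P − Q = 0.3416, giving −½ ln(0.3416) = 0.537057.
1 − 2Q = 0.9276, giving −¼ ln(0.9276) = 0.018789.
d = 0.537057 + 0.018789 = 0.555846.
Under a molecular clock d = 2μt, so t = d/(2μ) = 0.555846 / (2 × 0.036) = 7.72 Myr.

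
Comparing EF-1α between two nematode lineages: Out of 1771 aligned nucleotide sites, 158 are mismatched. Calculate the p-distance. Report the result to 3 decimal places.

0.089

p = 158/1771 = 0.089215… ≈ 0.089 (to 3 d.p.).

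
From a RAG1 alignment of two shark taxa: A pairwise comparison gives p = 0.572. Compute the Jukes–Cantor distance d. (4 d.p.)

1.0787

d = −(3/4) ln(1 − 4p/3) = −0.75 ln(1 − 0.762667) = −0.75 ln(0.237333)
  = −0.75 × (-1.438291) = 1.078718 substitutions/site.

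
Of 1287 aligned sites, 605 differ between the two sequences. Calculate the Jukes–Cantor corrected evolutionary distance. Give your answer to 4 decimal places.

p = 605/1287 ≈ 0.470085.
d = −(3/4) ln(1 − 4p/3) = −0.75 ln(1 − 0.62678) = −0.75 ln(0.37322)
  = −0.75 × (-0.985587) = 0.739190 substitutions/site.

0.7392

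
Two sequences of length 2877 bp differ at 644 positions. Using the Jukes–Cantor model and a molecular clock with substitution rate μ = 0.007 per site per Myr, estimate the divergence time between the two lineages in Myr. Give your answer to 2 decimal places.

18.99

p = 644/2877 ≈ 0.223844.
d = −(3/4) ln(1 − 4p/3) = −0.75 ln(1 − 0.298459) = −0.75 ln(0.701541)
  = −0.75 × (-0.354476) = 0.265857 substitutions/site.
Under a molecular clock d = 2μt, so t = d/(2μ) = 0.265857 / (2 × 0.007) = 18.99 Myr.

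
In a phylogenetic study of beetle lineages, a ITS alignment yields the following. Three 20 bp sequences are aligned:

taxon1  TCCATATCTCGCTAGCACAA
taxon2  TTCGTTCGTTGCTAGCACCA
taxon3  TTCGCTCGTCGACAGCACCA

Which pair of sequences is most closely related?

taxon2 and taxon3

taxon1–taxon2: 7/20 differ, p = 0.350, d = 0.471.
taxon1–taxon3: 9/20 differ, p = 0.450, d = 0.687.
taxon2–taxon3: 4/20 differ, p = 0.200, d = 0.233.
The smallest distance is between taxon2 and taxon3.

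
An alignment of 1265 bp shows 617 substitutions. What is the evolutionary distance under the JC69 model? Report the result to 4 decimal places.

0.7881

p = 617/1265 ≈ 0.487747.
d = −(3/4) ln(1 − 4p/3) = −0.75 ln(1 − 0.650329) = −0.75 ln(0.349671)
  = −0.75 × (-1.050763) = 0.788072 substitutions/site.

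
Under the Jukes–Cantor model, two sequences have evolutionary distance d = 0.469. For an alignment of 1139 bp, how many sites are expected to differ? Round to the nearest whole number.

397

Invert JC69: p = (3/4)(1 − e^(−4d/3)) = 0.75 × (1 − e^(-0.625333)) = 0.75 × (1 − 0.535083) = 0.348688.
Expected differing sites = pL ≈ 0.348688 × 1139 = 397.155632 ≈ 397.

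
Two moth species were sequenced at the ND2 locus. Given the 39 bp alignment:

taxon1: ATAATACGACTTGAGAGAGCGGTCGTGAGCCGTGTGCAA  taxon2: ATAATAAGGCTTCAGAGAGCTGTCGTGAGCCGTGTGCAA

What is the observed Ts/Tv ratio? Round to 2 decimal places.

Transitions are A↔G and C↔T; transversions are all other mismatches.
Transitions: 1. Transversions: 3.
R = 1/3 = 0.333333… ≈ 0.33 (to 2 d.p.).

0.33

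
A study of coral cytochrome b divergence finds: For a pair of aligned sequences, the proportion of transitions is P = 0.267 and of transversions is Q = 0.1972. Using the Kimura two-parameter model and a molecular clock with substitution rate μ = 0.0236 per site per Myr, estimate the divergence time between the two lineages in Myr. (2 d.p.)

16.57

Under the Kimura two-parameter model, d = −½ ln(1 − 2P − Q) − ¼ ln(1 − 2Q).
1 − 2P − Q = 0.2688, giving −½ ln(0.2688) = 0.656894.
1 − 2Q = 0.6056, giving −¼ ln(0.6056) = 0.125384.
d = 0.656894 + 0.125384 = 0.782278.
Under a molecular clock d = 2μt, so t = d/(2μ) = 0.782278 / (2 × 0.0236) = 16.57 Myr.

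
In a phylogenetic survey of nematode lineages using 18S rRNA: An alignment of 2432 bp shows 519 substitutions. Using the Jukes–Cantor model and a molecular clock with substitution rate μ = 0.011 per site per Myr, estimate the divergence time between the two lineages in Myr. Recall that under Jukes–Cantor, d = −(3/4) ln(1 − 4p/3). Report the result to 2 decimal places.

11.41

p = 519/2432 ≈ 0.213405.
d = −(3/4) ln(1 − 4p/3) = −0.75 ln(1 − 0.28454) = −0.75 ln(0.71546)
  = −0.75 × (-0.334830) = 0.251123 substitutions/site.
Under a molecular clock d = 2μt, so t = d/(2μ) = 0.251123 / (2 × 0.011) = 11.41 Myr.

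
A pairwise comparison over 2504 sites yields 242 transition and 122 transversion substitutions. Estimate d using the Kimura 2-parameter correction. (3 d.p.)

0.164

P = 242/2504 ≈ 0.096645 and Q = 122/2504 ≈ 0.048722.
Under the Kimura two-parameter model, d = −½ ln(1 − 2P − Q) − ¼ ln(1 − 2Q).
1 − 2P − Q = 0.757988, giving −½ ln(0.757988) = 0.138544.
1 − 2Q = 0.902556, giving −¼ ln(0.902556) = 0.025631.
d = 0.138544 + 0.025631 = 0.164175.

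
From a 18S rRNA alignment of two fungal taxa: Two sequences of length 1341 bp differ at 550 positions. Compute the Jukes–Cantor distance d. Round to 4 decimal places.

p = 550/1341 ≈ 0.410142.
d = −(3/4) ln(1 − 4p/3) = −0.75 ln(1 − 0.546856) = −0.75 ln(0.453144)
  = −0.75 × (-0.791545) = 0.593659 substitutions/site.

0.5937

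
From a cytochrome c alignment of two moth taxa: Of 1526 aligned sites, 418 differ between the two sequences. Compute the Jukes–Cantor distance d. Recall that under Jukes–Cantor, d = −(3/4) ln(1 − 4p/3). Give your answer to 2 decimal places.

0.34

p = 418/1526 ≈ 0.273919.
d = −(3/4) ln(1 − 4p/3) = −0.75 ln(1 − 0.365225) = −0.75 ln(0.634775)
  = −0.75 × (-0.454485) = 0.340864 substitutions/site.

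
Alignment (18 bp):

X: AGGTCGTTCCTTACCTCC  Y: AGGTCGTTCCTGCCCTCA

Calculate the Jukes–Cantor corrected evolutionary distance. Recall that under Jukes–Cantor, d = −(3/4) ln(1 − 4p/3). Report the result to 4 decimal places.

0.1885

The sequences differ at 3 of 18 sites (12, 13, 18), so p = 3/18 ≈ 0.166667.
d = −(3/4) ln(1 − 4p/3) = −0.75 ln(1 − 0.222223) = −0.75 ln(0.777777)
  = −0.75 × (-0.251315) = 0.188486 substitutions/site.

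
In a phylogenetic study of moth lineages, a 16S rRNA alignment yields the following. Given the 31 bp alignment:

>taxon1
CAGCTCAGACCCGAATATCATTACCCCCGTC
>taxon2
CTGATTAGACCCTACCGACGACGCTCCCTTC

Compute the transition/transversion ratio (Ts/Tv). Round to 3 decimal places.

Transitions are A↔G and C↔T; transversions are all other mismatches.
Transitions: 7. Transversions: 7.
R = 7/7 = 1.000.

1.000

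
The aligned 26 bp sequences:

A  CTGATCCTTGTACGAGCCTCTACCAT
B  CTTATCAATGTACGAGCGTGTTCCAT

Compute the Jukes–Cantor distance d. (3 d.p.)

The sequences differ at 6 of 26 sites (3, 7, 8, 18, 20, 22), so p = 6/26 ≈ 0.230769.
d = −(3/4) ln(1 − 4p/3) = −0.75 ln(1 − 0.307692) = −0.75 ln(0.692308)
  = −0.75 × (-0.367724) = 0.275793 substitutions/site.

0.276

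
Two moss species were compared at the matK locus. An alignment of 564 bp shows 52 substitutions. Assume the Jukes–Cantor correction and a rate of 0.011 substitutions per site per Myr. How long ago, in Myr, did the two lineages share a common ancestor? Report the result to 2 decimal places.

4.47

p = 52/564 ≈ 0.092199.
d = −(3/4) ln(1 − 4p/3) = −0.75 ln(1 − 0.122932) = −0.75 ln(0.877068)
  = −0.75 × (-0.131171) = 0.098378 substitutions/site.
Under a molecular clock d = 2μt, so t = d/(2μ) = 0.098378 / (2 × 0.011) = 4.47 Myr.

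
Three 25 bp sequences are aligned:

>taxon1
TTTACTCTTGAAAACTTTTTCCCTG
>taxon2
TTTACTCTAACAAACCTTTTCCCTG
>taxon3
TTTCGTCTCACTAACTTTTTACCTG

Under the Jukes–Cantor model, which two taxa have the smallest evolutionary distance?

taxon1 and taxon2

taxon1–taxon2: 4/25 differ, p = 0.160, d = 0.180.
taxon1–taxon3: 7/25 differ, p = 0.280, d = 0.351.
taxon2–taxon3: 6/25 differ, p = 0.240, d = 0.289.
The smallest distance is between taxon1 and taxon2.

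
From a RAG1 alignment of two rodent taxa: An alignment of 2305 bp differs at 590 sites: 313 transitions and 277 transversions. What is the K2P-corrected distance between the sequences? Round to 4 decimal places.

P = 313/2305 ≈ 0.135792 and Q = 277/2305 ≈ 0.120174.
Under the Kimura two-parameter model, d = −½ ln(1 − 2P − Q) − ¼ ln(1 − 2Q).
1 − 2P − Q = 0.608242, giving −½ ln(0.608242) = 0.248591.
1 − 2Q = 0.759652, giving −¼ ln(0.759652) = 0.068724.
d = 0.248591 + 0.068724 = 0.317315.

0.3173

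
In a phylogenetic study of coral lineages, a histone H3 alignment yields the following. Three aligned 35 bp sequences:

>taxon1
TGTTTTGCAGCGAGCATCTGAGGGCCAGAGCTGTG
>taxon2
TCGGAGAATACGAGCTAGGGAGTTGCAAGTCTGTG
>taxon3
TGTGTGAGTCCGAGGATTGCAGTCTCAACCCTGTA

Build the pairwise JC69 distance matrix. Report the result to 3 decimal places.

d(taxon1,taxon2) = 0.965, d(taxon1,taxon3) = 0.782, d(taxon2,taxon3) = 0.635

taxon1–taxon2: 19/35 sites differ → p ≈ 0.542857, d = −0.75 ln(1 − 0.723809) = 0.964997 ≈ 0.965.
taxon1–taxon3: 17/35 sites differ → p ≈ 0.485714, d = −0.75 ln(1 − 0.647619) = 0.782282 ≈ 0.782.
taxon2–taxon3: 15/35 sites differ → p ≈ 0.428571, d = −0.75 ln(1 − 0.571428) = 0.635472 ≈ 0.635.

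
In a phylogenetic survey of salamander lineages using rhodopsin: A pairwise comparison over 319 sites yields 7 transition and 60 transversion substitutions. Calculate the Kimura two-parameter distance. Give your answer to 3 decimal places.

P = 7/319 ≈ 0.021944 and Q = 60/319 ≈ 0.188088.
Under the Kimura two-parameter model, d = −½ ln(1 − 2P − Q) − ¼ ln(1 − 2Q).
1 − 2P − Q = 0.768024, giving −½ ln(0.768024) = 0.131967.
1 − 2Q = 0.623824, giving −¼ ln(0.623824) = 0.117972.
d = 0.131967 + 0.117972 = 0.249939.

0.250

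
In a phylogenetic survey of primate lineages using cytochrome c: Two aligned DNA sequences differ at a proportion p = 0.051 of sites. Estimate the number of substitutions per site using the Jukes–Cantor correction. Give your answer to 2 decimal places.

d = −(3/4) ln(1 − 4p/3) = −0.75 ln(1 − 0.068) = −0.75 ln(0.932)
  = −0.75 × (-0.070422) = 0.052817 substitutions/site.

0.05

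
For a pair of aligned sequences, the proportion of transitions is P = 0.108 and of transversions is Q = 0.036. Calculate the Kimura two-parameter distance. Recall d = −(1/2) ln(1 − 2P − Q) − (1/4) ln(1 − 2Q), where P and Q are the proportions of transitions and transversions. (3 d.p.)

0.164

Under the Kimura two-parameter model, d = −½ ln(1 − 2P − Q) − ¼ ln(1 − 2Q).
1 − 2P − Q = 0.748, giving −½ ln(0.748) = 0.145176.
1 − 2Q = 0.928, giving −¼ ln(0.928) = 0.018681.
d = 0.145176 + 0.018681 = 0.163857.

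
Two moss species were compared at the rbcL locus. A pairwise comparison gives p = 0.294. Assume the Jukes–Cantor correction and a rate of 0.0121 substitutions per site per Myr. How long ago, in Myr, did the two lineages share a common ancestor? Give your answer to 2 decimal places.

15.42

d = −(3/4) ln(1 − 4p/3) = −0.75 ln(1 − 0.392) = −0.75 ln(0.608)
  = −0.75 × (-0.497580) = 0.373185 substitutions/site.
Under a molecular clock d = 2μt, so t = d/(2μ) = 0.373185 / (2 × 0.0121) = 15.42 Myr.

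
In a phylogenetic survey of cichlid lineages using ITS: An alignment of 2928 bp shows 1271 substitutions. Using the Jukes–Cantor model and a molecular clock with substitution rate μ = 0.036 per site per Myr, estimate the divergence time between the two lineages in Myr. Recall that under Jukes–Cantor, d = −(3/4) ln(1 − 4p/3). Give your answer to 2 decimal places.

9.01

p = 1271/2928 ≈ 0.434085.
d = −(3/4) ln(1 − 4p/3) = −0.75 ln(1 − 0.57878) = −0.75 ln(0.42122)
  = −0.75 × (-0.864600) = 0.648450 substitutions/site.
Under a molecular clock d = 2μt, so t = d/(2μ) = 0.648450 / (2 × 0.036) = 9.01 Myr.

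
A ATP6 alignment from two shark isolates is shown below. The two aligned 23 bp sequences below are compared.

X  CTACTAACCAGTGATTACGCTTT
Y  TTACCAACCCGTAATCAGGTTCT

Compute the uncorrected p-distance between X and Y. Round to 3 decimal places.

The sequences differ at 8 of 23 positions (sites 1, 5, 10, 13, 16, 18, 20, 22).
p = 8/23 = 0.347826… ≈ 0.348 (to 3 d.p.).

0.348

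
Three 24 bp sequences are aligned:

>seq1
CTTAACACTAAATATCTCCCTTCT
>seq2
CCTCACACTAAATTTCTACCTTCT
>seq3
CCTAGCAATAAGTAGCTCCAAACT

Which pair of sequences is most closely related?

seq1 and seq2

seq1–seq2: 4/24 differ, p = 0.167, d = 0.188.
seq1–seq3: 8/24 differ, p = 0.333, d = 0.441.
seq2–seq3: 10/24 differ, p = 0.417, d = 0.608.
The smallest distance is between seq1 and seq2.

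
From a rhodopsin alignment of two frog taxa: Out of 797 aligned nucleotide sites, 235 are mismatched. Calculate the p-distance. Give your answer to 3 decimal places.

p = 235/797 = 0.294855… ≈ 0.295 (to 3 d.p.).

0.295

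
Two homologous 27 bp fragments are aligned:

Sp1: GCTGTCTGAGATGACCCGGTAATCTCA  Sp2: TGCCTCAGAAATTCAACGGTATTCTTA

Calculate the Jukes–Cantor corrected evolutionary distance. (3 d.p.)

The sequences differ at 12 of 27 sites, so p = 12/27 ≈ 0.444444.
d = −(3/4) ln(1 − 4p/3) = −0.75 ln(1 − 0.592592) = −0.75 ln(0.407408)
  = −0.75 × (-0.897940) = 0.673455 substitutions/site.

0.673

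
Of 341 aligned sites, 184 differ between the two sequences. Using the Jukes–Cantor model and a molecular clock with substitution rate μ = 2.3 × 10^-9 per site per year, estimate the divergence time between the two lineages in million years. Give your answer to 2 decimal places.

207.23

p = 184/341 ≈ 0.539589.
d = −(3/4) ln(1 − 4p/3) = −0.75 ln(1 − 0.719452) = −0.75 ln(0.280548)
  = −0.75 × (-1.271010) = 0.953258 substitutions/site.
Under a molecular clock d = 2μt, so t = d/(2μ) = 0.953258 / (2 × 2.3 × 10^-9) = 207.23 million years.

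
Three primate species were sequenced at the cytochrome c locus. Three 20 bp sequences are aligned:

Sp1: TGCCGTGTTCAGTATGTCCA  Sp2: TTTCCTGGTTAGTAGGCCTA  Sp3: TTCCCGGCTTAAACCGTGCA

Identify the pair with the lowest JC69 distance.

Sp1 and Sp2

Sp1–Sp2: 8/20 differ, p = 0.400, d = 0.572.
Sp1–Sp3: 10/20 differ, p = 0.500, d = 0.824.
Sp2–Sp3: 10/20 differ, p = 0.500, d = 0.824.
The smallest distance is between Sp1 and Sp2.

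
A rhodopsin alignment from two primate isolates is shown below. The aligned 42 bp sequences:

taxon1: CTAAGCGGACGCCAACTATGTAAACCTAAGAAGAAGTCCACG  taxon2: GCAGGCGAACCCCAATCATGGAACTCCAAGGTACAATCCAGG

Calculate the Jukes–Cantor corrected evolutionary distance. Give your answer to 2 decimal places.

The sequences differ at 17 of 42 sites, so p = 17/42 ≈ 0.404762.
d = −(3/4) ln(1 − 4p/3) = −0.75 ln(1 − 0.539683) = −0.75 ln(0.460317)
  = −0.75 × (-0.775840) = 0.581880 substitutions/site.

0.58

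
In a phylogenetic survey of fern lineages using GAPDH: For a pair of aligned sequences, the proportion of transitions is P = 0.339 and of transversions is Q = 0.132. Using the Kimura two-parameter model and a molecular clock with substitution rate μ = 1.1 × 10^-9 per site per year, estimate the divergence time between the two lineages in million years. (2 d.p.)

Under the Kimura two-parameter model, d = −½ ln(1 − 2P − Q) − ¼ ln(1 − 2Q).
1 − 2P − Q = 0.19, giving −½ ln(0.19) = 0.830366.
1 − 2Q = 0.736, giving −¼ ln(0.736) = 0.076631.
d = 0.830366 + 0.076631 = 0.906997.
Under a molecular clock d = 2μt, so t = d/(2μ) = 0.906997 / (2 × 1.1 × 10^-9) = 412.27 million years.

412.27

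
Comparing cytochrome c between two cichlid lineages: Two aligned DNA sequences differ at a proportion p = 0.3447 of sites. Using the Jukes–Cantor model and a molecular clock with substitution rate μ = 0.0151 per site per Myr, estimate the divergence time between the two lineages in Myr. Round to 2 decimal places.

15.28

d = −(3/4) ln(1 − 4p/3) = −0.75 ln(1 − 0.4596) = −0.75 ln(0.5404)
  = −0.75 × (-0.615446) = 0.461585 substitutions/site.
Under a molecular clock d = 2μt, so t = d/(2μ) = 0.461585 / (2 × 0.0151) = 15.28 Myr.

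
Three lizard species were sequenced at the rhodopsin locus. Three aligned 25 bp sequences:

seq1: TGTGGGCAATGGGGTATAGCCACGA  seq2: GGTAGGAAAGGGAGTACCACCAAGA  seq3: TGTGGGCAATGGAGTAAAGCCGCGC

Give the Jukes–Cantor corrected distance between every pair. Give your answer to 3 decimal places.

seq1–seq2: 9/25 sites differ → p = 0.36, d = −0.75 ln(1 − 0.48) = 0.490445 ≈ 0.490.
seq1–seq3: 4/25 sites differ → p = 0.16, d = −0.75 ln(1 − 0.213333) = 0.179963 ≈ 0.180.
seq2–seq3: 10/25 sites differ → p = 0.4, d = −0.75 ln(1 − 0.533333) = 0.571605 ≈ 0.572.

d(seq1,seq2) = 0.490, d(seq1,seq3) = 0.180, d(seq2,seq3) = 0.572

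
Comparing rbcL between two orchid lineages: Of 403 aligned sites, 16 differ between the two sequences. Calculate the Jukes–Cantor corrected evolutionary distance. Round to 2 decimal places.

p = 16/403 ≈ 0.039702.
d = −(3/4) ln(1 − 4p/3) = −0.75 ln(1 − 0.052936) = −0.75 ln(0.947064)
  = −0.75 × (-0.054389) = 0.040792 substitutions/site.

0.04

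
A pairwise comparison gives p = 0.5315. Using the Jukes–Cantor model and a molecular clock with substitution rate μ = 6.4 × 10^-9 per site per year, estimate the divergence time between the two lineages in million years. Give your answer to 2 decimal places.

d = −(3/4) ln(1 − 4p/3) = −0.75 ln(1 − 0.708667) = −0.75 ln(0.291333)
  = −0.75 × (-1.233288) = 0.924966 substitutions/site.
Under a molecular clock d = 2μt, so t = d/(2μ) = 0.924966 / (2 × 6.4 × 10^-9) = 72.26 million years.

72.26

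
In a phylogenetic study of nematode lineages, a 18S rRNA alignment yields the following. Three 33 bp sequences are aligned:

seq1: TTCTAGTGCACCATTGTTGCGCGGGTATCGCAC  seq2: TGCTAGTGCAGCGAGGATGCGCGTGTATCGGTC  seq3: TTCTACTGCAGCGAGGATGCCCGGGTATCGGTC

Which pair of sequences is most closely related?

seq1–seq2: 9/33 differ, p = 0.273, d = 0.339.
seq1–seq3: 9/33 differ, p = 0.273, d = 0.339.
seq2–seq3: 4/33 differ, p = 0.121, d = 0.132.
The smallest distance is between seq2 and seq3.

seq2 and seq3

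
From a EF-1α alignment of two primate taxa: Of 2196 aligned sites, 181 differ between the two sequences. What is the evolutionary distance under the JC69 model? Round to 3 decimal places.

0.087

p = 181/2196 ≈ 0.082423.
d = −(3/4) ln(1 − 4p/3) = −0.75 ln(1 − 0.109897) = −0.75 ln(0.890103)
  = −0.75 × (-0.116418) = 0.087314 substitutions/site.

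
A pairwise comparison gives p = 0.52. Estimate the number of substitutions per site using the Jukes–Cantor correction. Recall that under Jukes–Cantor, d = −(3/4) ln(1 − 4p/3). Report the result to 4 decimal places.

d = −(3/4) ln(1 − 4p/3) = −0.75 ln(1 − 0.693333) = −0.75 ln(0.306667)
  = −0.75 × (-1.181993) = 0.886495 substitutions/site.

0.8865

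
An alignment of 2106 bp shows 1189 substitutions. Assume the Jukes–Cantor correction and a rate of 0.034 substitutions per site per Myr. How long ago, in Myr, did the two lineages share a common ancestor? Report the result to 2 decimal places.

p = 1189/2106 ≈ 0.564577.
d = −(3/4) ln(1 − 4p/3) = −0.75 ln(1 − 0.752769) = −0.75 ln(0.247231)
  = −0.75 × (-1.397432) = 1.048074 substitutions/site.
Under a molecular clock d = 2μt, so t = d/(2μ) = 1.048074 / (2 × 0.034) = 15.41 Myr.

15.41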